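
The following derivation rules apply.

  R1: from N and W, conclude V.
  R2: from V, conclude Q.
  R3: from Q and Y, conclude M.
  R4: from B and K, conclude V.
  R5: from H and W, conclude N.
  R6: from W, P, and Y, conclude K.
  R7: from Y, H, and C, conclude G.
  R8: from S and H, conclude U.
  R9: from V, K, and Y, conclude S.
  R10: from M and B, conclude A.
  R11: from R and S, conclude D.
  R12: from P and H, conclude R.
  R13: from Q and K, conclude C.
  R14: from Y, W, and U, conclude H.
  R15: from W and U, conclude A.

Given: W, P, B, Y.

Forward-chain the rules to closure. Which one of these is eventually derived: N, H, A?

A

From W, P, and Y, R6 gives K.
B and K hold, so V follows (R4).
From V, R2 gives Q.
From Q and Y, R3 gives M.
M and B hold, so A follows (R10).
N would need H and W (R5), but H is never established. H would need Y, W, and U (R14), but U is never established.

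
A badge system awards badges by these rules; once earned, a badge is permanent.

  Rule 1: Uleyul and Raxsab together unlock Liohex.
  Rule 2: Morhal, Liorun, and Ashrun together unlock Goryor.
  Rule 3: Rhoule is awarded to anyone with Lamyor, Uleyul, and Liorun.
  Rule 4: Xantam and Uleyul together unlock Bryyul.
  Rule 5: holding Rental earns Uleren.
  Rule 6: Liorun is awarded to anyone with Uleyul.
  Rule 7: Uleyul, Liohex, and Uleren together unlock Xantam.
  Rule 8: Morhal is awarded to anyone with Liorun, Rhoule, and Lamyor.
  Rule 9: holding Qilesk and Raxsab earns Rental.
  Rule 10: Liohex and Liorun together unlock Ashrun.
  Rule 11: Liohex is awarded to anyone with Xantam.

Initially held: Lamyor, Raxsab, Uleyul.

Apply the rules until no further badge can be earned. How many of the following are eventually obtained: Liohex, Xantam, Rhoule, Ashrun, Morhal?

With Uleyul, Liorun is earned (Rule 6).
With Uleyul and Raxsab, Liohex is earned (Rule 1).
With Lamyor, Uleyul, and Liorun, Rhoule is earned (Rule 3).
With Liohex and Liorun, Ashrun is earned (Rule 10).
With Liorun, Rhoule, and Lamyor, Morhal is earned (Rule 8).
Liohex: reached.
Xantam would need Uleyul, Liohex, and Uleren (Rule 7), but Uleren is never earned.
Rhoule: reached.
Ashrun: reached.
Morhal: reached.
Reached: Liohex, Rhoule, Ashrun, and Morhal — 4 of the 5.

4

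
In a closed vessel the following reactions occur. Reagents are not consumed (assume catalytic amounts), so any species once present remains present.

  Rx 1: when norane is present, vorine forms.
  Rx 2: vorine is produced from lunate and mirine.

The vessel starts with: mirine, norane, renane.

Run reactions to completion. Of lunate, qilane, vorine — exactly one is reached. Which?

vorine

norane present → vorine forms (Rx 1).
No rule produces lunate, and it is not given. No rule produces qilane, and it is not given.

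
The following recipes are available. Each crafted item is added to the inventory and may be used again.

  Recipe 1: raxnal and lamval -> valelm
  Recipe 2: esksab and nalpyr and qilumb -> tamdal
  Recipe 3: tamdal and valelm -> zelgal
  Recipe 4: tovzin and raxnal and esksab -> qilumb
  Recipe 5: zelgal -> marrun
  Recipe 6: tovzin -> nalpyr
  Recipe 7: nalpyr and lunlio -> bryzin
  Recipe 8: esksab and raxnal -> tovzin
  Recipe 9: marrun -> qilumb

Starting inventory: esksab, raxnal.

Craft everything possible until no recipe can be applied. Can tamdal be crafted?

Yes

Using Recipe 8, esksab and raxnal make tovzin.
Using Recipe 4, tovzin, raxnal, and esksab make qilumb.
tovzin -> nalpyr (Recipe 6).
esksab and nalpyr and qilumb -> tamdal (Recipe 2).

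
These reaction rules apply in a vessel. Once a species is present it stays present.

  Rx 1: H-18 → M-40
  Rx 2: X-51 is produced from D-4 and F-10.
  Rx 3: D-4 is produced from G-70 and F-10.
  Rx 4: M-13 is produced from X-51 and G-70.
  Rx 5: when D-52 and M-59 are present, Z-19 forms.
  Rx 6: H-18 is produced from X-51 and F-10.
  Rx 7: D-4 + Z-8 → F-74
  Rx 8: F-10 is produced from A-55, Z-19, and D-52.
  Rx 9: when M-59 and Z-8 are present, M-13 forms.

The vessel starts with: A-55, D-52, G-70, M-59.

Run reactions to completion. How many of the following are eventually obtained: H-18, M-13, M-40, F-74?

3

D-52 and M-59 present → Z-19 forms (Rx 5).
A-55, Z-19, and D-52 present → F-10 forms (Rx 8).
G-70 and F-10 present → D-4 forms (Rx 3).
D-4 and F-10 present → X-51 forms (Rx 2).
X-51 and F-10 present → H-18 forms (Rx 6).
X-51 and G-70 present → M-13 forms (Rx 4).
H-18 present → M-40 forms (Rx 1).
H-18: reached.
M-13: reached.
M-40: reached.
F-74 would need D-4 and Z-8 (Rx 7), but Z-8 never forms.
Reached: H-18, M-13, and M-40 — 3 of the 4.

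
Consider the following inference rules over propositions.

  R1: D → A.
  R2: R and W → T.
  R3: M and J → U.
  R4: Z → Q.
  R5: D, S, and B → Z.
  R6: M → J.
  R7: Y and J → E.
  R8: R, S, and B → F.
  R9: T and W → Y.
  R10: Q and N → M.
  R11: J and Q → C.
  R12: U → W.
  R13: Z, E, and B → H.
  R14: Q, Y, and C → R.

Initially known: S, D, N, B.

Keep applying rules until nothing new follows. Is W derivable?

Yes

From D, S, and B, R5 gives Z.
Z holds, so Q follows (R4).
From Q and N, R10 gives M.
M holds, so J follows (R6).
From M and J, R3 gives U.
U holds, so W follows (R12).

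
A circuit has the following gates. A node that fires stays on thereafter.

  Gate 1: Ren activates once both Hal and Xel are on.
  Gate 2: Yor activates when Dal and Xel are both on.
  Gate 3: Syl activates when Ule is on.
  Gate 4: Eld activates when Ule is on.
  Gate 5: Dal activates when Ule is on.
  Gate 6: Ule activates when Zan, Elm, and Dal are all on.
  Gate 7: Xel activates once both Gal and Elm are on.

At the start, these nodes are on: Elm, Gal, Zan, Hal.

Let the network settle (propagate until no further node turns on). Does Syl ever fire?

Syl would need Ule (Gate 3), but Ule never turns on.

No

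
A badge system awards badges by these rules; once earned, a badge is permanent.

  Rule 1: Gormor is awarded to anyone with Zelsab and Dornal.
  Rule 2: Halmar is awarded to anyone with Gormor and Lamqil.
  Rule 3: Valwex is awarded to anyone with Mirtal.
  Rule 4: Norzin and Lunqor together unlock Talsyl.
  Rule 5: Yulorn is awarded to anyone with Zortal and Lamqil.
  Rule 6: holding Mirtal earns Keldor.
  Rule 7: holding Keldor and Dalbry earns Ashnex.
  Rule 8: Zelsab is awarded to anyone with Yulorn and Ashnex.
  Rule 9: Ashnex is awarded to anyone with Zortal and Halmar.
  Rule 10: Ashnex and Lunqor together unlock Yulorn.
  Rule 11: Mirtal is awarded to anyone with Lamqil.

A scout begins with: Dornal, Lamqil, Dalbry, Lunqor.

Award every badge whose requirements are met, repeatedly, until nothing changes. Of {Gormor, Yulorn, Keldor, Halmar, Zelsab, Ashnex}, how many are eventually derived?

With Lamqil, Mirtal is earned (Rule 11).
With Mirtal, Keldor is earned (Rule 6).
With Keldor and Dalbry, Ashnex is earned (Rule 7).
With Ashnex and Lunqor, Yulorn is earned (Rule 10).
With Yulorn and Ashnex, Zelsab is earned (Rule 8).
With Zelsab and Dornal, Gormor is earned (Rule 1).
With Gormor and Lamqil, Halmar is earned (Rule 2).
Gormor: reached.
Yulorn: reached.
Keldor: reached.
Halmar: reached.
Zelsab: reached.
Ashnex: reached.
All 6 are reached.

6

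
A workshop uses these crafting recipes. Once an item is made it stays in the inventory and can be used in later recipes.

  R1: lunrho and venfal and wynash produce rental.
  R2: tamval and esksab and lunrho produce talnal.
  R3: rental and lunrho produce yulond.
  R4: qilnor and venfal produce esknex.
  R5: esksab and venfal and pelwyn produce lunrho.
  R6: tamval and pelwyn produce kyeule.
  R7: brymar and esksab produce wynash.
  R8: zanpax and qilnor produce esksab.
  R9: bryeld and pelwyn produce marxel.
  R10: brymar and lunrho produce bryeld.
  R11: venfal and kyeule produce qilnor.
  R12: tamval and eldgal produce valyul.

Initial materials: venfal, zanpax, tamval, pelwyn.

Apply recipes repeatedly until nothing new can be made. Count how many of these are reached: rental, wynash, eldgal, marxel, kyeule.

Using R6, tamval and pelwyn make kyeule.
rental would need lunrho, venfal, and wynash (R1), but wynash is never obtained.
wynash would need brymar and esksab (R7), but brymar is never obtained.
No rule produces eldgal, and it is not given.
marxel would need bryeld and pelwyn (R9), but bryeld is never obtained.
kyeule: reached.
Reached: kyeule — 1 of the 5.

1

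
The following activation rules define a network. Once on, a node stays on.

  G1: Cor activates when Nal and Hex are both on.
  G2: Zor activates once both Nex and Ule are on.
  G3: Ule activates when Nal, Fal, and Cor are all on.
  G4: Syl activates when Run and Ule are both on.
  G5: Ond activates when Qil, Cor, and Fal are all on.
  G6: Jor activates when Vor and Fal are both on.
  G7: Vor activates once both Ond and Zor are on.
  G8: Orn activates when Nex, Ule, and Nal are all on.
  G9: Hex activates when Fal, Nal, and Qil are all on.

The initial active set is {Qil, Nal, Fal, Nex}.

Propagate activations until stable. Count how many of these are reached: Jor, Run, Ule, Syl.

Fal, Nal, and Qil are on, so Hex activates (G9).
G1: Nal and Hex on → Cor on.
G5: Qil, Cor, and Fal on → Ond on.
Nal, Fal, and Cor are on, so Ule activates (G3).
G2: Nex and Ule on → Zor on.
G7: Ond and Zor on → Vor on.
Vor and Fal are on, so Jor activates (G6).
Jor: reached.
No rule produces Run, and it is not given.
Ule: reached.
Syl would need Run and Ule (G4), but Run never turns on.
Reached: Jor and Ule — 2 of the 4.

2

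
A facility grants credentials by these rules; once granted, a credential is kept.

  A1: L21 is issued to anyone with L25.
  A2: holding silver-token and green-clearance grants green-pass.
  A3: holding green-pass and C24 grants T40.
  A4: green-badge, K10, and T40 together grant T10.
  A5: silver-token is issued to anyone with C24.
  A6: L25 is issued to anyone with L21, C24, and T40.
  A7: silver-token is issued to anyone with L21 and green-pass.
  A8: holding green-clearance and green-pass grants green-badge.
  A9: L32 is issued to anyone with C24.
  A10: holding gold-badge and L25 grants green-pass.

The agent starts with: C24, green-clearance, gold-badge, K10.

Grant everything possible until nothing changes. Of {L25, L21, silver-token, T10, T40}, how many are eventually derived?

3

Holding C24 grants silver-token (A5).
Holding silver-token and green-clearance grants green-pass (A2).
Holding green-pass and C24 grants T40 (A3).
Holding green-clearance and green-pass grants green-badge (A8).
Holding green-badge, K10, and T40 grants T10 (A4).
L25 would need L21, C24, and T40 (A6), but L21 is never granted.
L21 would need L25 (A1), but L25 is never granted.
silver-token: reached.
T10: reached.
T40: reached.
Reached: silver-token, T10, and T40 — 3 of the 5.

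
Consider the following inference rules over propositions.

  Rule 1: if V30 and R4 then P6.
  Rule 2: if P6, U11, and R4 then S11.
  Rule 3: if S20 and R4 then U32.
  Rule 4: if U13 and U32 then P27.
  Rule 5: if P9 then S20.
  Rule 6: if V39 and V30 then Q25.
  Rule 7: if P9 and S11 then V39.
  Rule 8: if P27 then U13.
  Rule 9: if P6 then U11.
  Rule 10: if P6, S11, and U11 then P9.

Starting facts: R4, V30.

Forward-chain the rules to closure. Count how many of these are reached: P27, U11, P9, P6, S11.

4

From V30 and R4, Rule 1 gives P6.
From P6, Rule 9 gives U11.
From P6, U11, and R4, Rule 2 gives S11.
P6, S11, and U11 hold, so P9 follows (Rule 10).
P27 would need U13 and U32 (Rule 4), but U13 is never established.
U11: reached.
P9: reached.
P6: reached.
S11: reached.
Reached: U11, P9, P6, and S11 — 4 of the 5.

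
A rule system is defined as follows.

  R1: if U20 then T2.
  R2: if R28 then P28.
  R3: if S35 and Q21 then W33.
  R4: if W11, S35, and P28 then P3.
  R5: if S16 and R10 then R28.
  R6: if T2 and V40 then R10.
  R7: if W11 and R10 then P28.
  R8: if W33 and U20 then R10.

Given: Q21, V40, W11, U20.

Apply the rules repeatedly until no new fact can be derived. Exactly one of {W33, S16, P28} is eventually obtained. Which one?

From U20, R1 gives T2.
T2 and V40 hold, so R10 follows (R6).
From W11 and R10, R7 gives P28.
W33 would need S35 and Q21 (R3), but S35 is never established. No rule produces S16, and it is not given.

P28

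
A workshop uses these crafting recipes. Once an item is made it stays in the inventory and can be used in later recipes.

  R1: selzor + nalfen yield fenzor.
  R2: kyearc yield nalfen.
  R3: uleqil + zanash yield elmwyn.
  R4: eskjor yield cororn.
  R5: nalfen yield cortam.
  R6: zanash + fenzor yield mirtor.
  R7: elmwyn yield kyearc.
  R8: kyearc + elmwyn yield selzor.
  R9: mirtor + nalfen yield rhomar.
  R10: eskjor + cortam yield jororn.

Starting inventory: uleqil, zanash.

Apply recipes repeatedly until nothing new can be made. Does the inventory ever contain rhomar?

Yes

Using R3, uleqil and zanash make elmwyn.
Using R7, elmwyn makes kyearc.
kyearc + elmwyn → selzor (R8).
Using R2, kyearc makes nalfen.
Using R1, selzor and nalfen make fenzor.
zanash + fenzor → mirtor (R6).
Using R9, mirtor and nalfen make rhomar.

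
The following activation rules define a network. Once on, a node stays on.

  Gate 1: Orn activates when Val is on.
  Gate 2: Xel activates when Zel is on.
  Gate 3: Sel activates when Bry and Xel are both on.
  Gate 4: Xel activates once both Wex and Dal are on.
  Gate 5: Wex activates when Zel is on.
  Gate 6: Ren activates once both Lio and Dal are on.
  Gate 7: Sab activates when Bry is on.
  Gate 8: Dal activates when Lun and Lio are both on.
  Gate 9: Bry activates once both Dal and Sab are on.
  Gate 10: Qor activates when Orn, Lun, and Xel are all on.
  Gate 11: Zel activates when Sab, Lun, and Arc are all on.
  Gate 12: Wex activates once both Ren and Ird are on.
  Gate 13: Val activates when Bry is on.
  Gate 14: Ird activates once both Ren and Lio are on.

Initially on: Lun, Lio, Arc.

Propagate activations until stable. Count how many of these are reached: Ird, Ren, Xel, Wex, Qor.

4

Lun and Lio are on, so Dal activates (Gate 8).
Lio and Dal are on, so Ren activates (Gate 6).
Ren and Lio are on, so Ird activates (Gate 14).
Gate 12: Ren and Ird on → Wex on.
Gate 4: Wex and Dal on → Xel on.
Ird: reached.
Ren: reached.
Xel: reached.
Wex: reached.
Qor would need Orn, Lun, and Xel (Gate 10), but Orn never turns on.
Reached: Ird, Ren, Xel, and Wex — 4 of the 5.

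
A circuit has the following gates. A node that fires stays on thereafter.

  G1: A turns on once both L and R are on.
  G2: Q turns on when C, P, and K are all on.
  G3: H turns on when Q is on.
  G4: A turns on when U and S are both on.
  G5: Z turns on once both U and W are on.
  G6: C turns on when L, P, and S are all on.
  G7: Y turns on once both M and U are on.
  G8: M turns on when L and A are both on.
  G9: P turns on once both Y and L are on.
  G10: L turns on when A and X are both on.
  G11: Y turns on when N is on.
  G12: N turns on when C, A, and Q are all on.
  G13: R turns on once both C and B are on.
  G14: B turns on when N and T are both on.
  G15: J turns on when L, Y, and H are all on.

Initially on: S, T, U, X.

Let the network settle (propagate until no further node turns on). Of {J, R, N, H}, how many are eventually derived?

J would need L, Y, and H (G15), but H never turns on.
R would need C and B (G13), but B never turns on.
N would need C, A, and Q (G12), but Q never turns on.
H would need Q (G3), but Q never turns on.
None of the 4 are reached.

0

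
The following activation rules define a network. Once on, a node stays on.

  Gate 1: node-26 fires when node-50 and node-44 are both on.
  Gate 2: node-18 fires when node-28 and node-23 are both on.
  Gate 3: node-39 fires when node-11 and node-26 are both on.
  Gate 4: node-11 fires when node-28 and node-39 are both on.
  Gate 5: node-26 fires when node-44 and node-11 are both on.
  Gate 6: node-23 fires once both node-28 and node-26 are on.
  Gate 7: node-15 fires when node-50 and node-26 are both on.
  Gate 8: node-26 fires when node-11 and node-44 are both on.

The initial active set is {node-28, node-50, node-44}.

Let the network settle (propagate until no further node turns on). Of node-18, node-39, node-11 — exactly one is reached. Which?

node-18

Gate 1: node-50 and node-44 on → node-26 on.
node-28 and node-26 are on, so node-23 fires (Gate 6).
Gate 2: node-28 and node-23 on → node-18 on.
node-39 would need node-11 and node-26 (Gate 3), but node-11 never turns on. node-11 would need node-28 and node-39 (Gate 4), but node-39 never turns on.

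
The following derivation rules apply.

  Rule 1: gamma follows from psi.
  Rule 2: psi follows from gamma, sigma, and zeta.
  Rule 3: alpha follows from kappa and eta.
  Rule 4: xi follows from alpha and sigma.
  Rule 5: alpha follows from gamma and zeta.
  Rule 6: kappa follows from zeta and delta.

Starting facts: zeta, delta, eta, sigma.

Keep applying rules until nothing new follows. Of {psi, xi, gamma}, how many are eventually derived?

1

From zeta and delta, Rule 6 gives kappa.
kappa and eta hold, so alpha follows (Rule 3).
From alpha and sigma, Rule 4 gives xi.
psi would need gamma, sigma, and zeta (Rule 2), but gamma is never established.
xi: reached.
gamma would need psi (Rule 1), but psi is never established.
Reached: xi — 1 of the 3.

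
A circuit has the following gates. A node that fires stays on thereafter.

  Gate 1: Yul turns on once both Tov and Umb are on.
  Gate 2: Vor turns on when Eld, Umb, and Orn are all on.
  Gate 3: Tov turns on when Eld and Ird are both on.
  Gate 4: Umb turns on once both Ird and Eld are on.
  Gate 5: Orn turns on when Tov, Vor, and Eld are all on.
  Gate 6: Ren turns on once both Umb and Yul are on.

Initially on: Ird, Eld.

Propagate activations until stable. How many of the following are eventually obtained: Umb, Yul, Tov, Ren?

Ird and Eld are on, so Umb turns on (Gate 4).
Gate 3: Eld and Ird on → Tov on.
Gate 1: Tov and Umb on → Yul on.
Umb and Yul are on, so Ren turns on (Gate 6).
Umb: reached.
Yul: reached.
Tov: reached.
Ren: reached.
All 4 are reached.

4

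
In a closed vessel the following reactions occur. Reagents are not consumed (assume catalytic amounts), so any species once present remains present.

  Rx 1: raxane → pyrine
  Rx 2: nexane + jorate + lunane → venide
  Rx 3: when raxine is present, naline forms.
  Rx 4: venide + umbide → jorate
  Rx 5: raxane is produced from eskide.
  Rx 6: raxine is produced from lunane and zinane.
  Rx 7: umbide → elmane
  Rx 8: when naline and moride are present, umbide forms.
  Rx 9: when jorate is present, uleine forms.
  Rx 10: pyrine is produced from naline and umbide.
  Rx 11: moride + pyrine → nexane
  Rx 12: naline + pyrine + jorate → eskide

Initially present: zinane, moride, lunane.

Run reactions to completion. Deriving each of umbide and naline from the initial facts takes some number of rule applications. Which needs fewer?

naline

naline: lunane and zinane present → raxine forms (Rx 6). raxine present → naline forms (Rx 3). [2 rule applications]
umbide: lunane and zinane present → raxine forms (Rx 6). raxine present → naline forms (Rx 3). naline and moride present → umbide forms (Rx 8). [3 rule applications]
naline needs fewer.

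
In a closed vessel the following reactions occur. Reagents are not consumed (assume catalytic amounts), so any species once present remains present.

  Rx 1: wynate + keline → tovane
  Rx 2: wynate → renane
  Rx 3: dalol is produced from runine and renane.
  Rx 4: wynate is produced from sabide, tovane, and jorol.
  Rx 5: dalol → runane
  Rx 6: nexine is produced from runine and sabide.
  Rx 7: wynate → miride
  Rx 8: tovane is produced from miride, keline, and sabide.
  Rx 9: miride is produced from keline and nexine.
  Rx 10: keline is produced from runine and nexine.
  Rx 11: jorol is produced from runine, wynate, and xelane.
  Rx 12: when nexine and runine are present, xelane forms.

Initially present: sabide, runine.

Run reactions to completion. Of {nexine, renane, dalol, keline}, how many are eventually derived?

runine and sabide present → nexine forms (Rx 6).
runine and nexine present → keline forms (Rx 10).
nexine: reached.
renane would need wynate (Rx 2), but wynate never forms.
dalol would need runine and renane (Rx 3), but renane never forms.
keline: reached.
Reached: nexine and keline — 2 of the 4.

2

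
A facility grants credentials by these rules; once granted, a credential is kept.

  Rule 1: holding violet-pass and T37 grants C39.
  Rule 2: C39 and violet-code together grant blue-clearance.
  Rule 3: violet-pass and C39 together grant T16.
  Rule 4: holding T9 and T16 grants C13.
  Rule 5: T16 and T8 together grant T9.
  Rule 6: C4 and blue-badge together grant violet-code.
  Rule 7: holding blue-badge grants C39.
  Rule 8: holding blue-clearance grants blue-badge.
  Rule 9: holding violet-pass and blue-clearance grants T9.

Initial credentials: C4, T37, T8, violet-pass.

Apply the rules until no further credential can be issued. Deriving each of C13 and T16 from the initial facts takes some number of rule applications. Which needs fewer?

T16

T16: Holding violet-pass and T37 grants C39 (Rule 1). Holding violet-pass and C39 grants T16 (Rule 3). [2 rule applications]
C13: Holding violet-pass and T37 grants C39 (Rule 1). Holding violet-pass and C39 grants T16 (Rule 3). Holding T16 and T8 grants T9 (Rule 5). Holding T9 and T16 grants C13 (Rule 4). [4 rule applications]
T16 needs fewer.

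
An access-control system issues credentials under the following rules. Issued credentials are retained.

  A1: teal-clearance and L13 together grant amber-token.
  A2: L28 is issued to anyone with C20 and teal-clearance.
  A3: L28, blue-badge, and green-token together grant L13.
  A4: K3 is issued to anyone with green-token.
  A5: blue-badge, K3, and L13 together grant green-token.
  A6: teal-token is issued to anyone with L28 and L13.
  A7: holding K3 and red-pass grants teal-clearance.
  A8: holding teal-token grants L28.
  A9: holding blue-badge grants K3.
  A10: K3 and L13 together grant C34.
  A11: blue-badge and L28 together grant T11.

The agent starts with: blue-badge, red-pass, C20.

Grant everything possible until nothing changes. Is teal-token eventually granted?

No

teal-token would need L28 and L13 (A6), but L13 is never granted.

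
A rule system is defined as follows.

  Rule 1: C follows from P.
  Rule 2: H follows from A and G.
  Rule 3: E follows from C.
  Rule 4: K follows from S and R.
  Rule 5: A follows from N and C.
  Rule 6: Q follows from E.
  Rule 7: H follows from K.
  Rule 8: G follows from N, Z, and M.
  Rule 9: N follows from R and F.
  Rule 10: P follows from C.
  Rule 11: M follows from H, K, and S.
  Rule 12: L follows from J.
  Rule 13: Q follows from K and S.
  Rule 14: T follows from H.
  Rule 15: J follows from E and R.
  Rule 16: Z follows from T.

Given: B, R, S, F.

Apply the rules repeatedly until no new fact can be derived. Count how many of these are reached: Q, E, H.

2

S and R hold, so K follows (Rule 4).
From K and S, Rule 13 gives Q.
From K, Rule 7 gives H.
Q: reached.
E would need C (Rule 3), but C is never established.
H: reached.
Reached: Q and H — 2 of the 3.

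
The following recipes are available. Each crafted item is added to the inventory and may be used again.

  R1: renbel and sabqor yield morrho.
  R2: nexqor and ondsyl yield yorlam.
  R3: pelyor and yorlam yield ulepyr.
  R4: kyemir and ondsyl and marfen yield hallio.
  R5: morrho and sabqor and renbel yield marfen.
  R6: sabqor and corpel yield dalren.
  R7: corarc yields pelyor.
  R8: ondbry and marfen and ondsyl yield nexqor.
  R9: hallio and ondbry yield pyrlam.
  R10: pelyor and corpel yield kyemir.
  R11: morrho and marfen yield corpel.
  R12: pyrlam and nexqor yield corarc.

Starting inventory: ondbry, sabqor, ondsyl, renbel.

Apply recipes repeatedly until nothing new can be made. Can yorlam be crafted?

Using R1, renbel and sabqor make morrho.
Using R5, morrho, sabqor, and renbel make marfen.
ondbry and marfen and ondsyl → nexqor (R8).
Using R2, nexqor and ondsyl make yorlam.

Yes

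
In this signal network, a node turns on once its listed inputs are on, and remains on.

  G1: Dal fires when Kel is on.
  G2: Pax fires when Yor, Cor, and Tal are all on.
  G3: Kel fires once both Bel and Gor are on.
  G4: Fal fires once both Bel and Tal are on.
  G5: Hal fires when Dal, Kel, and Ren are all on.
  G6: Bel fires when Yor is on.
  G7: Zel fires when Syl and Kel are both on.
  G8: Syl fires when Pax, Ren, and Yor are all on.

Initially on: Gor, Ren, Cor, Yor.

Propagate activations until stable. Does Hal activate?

Yor is on, so Bel fires (G6).
G3: Bel and Gor on → Kel on.
Kel is on, so Dal fires (G1).
G5: Dal, Kel, and Ren on → Hal on.

Yes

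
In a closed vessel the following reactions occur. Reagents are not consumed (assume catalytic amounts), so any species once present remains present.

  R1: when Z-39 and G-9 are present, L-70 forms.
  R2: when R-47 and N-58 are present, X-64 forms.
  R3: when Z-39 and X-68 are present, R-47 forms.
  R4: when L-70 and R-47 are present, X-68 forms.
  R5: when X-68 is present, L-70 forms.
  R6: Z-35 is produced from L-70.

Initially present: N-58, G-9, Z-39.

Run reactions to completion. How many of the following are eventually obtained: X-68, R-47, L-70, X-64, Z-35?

2

Z-39 and G-9 present → L-70 forms (R1).
L-70 present → Z-35 forms (R6).
X-68 would need L-70 and R-47 (R4), but R-47 never forms.
R-47 would need Z-39 and X-68 (R3), but X-68 never forms.
L-70: reached.
X-64 would need R-47 and N-58 (R2), but R-47 never forms.
Z-35: reached.
Reached: L-70 and Z-35 — 2 of the 5.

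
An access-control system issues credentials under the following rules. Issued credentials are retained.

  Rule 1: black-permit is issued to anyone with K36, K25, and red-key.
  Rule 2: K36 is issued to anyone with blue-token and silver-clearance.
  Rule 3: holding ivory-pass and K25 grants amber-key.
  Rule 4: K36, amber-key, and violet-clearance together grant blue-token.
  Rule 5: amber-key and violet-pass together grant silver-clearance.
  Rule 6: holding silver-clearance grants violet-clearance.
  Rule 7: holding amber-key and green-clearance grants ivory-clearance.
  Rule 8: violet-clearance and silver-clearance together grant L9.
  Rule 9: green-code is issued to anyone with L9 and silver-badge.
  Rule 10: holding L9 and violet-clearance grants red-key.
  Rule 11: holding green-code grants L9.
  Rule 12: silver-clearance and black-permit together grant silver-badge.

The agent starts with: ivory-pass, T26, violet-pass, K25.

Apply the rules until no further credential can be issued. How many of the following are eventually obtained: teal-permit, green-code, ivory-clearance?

0

No rule produces teal-permit, and it is not given.
green-code would need L9 and silver-badge (Rule 9), but silver-badge is never granted.
ivory-clearance would need amber-key and green-clearance (Rule 7), but green-clearance is never granted.
None of the 3 are reached.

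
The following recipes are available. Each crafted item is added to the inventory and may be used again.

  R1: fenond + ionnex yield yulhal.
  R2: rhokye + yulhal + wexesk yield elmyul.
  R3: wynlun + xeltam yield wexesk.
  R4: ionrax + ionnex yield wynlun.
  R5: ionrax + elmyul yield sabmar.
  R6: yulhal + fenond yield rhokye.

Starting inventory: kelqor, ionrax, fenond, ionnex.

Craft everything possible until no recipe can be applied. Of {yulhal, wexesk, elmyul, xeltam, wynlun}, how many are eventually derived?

2

Using R1, fenond and ionnex make yulhal.
Using R4, ionrax and ionnex make wynlun.
yulhal: reached.
wexesk would need wynlun and xeltam (R3), but xeltam is never obtained.
elmyul would need rhokye, yulhal, and wexesk (R2), but wexesk is never obtained.
No rule produces xeltam, and it is not given.
wynlun: reached.
Reached: yulhal and wynlun — 2 of the 5.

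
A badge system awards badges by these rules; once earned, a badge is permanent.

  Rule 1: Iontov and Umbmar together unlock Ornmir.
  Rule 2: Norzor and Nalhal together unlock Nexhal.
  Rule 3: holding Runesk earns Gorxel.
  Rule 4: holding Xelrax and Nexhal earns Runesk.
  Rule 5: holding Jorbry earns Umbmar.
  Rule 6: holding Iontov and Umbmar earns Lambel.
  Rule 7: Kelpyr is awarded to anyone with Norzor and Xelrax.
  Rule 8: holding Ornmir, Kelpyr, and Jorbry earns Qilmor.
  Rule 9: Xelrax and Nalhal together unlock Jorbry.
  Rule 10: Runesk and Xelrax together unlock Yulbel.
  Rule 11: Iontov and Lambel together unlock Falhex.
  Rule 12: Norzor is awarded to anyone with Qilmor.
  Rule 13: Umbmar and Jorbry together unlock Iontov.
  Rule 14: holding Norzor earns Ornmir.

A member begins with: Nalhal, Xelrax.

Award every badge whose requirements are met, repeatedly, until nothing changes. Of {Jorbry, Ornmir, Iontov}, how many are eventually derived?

3

With Xelrax and Nalhal, Jorbry is earned (Rule 9).
With Jorbry, Umbmar is earned (Rule 5).
With Umbmar and Jorbry, Iontov is earned (Rule 13).
With Iontov and Umbmar, Ornmir is earned (Rule 1).
Jorbry: reached.
Ornmir: reached.
Iontov: reached.
All 3 are reached.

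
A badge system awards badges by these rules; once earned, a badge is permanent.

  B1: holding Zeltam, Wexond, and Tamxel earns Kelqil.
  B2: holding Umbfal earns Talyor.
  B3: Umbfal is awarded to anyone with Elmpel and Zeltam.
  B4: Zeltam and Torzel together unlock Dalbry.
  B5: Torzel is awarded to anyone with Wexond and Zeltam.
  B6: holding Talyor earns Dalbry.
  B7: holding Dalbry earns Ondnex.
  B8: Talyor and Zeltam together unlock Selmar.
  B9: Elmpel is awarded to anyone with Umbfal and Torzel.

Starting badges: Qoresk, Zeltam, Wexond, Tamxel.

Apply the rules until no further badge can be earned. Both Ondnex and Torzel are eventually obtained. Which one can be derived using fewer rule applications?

Torzel: With Wexond and Zeltam, Torzel is earned (B5). [1 rule application]
Ondnex: With Wexond and Zeltam, Torzel is earned (B5). With Zeltam and Torzel, Dalbry is earned (B4). With Dalbry, Ondnex is earned (B7). [3 rule applications]
Torzel needs fewer.

Torzel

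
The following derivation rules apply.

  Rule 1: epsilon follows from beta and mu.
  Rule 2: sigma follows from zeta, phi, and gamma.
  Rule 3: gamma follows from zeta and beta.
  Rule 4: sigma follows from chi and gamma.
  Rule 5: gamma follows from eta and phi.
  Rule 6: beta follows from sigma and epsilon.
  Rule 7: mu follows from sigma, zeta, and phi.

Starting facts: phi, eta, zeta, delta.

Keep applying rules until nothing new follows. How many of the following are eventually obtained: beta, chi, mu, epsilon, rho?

From eta and phi, Rule 5 gives gamma.
From zeta, phi, and gamma, Rule 2 gives sigma.
From sigma, zeta, and phi, Rule 7 gives mu.
beta would need sigma and epsilon (Rule 6), but epsilon is never established.
No rule produces chi, and it is not given.
mu: reached.
epsilon would need beta and mu (Rule 1), but beta is never established.
No rule produces rho, and it is not given.
Reached: mu — 1 of the 5.

1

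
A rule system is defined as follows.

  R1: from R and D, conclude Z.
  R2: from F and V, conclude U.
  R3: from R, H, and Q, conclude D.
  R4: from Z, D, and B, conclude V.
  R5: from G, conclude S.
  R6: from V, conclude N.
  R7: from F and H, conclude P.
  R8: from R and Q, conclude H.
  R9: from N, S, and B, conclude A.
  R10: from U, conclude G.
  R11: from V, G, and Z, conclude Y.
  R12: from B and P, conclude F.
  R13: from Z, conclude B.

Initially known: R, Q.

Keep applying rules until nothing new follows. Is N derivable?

From R and Q, R8 gives H.
R, H, and Q hold, so D follows (R3).
R and D hold, so Z follows (R1).
Z holds, so B follows (R13).
Z, D, and B hold, so V follows (R4).
From V, R6 gives N.

Yes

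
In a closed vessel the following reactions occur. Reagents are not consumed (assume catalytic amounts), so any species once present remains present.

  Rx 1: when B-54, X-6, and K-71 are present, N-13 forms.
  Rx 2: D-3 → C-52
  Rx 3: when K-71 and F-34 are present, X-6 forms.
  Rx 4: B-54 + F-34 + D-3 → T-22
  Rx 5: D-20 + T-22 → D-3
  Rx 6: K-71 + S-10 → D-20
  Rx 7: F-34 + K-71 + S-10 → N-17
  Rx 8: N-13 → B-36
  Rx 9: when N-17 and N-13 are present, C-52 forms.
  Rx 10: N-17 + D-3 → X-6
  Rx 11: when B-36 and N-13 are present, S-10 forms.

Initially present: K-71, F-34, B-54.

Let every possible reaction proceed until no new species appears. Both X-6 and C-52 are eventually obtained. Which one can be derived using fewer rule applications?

X-6: K-71 and F-34 present → X-6 forms (Rx 3). [1 rule application]
C-52: K-71 and F-34 present → X-6 forms (Rx 3). B-54, X-6, and K-71 present → N-13 forms (Rx 1). N-13 present → B-36 forms (Rx 8). B-36 and N-13 present → S-10 forms (Rx 11). F-34, K-71, and S-10 present → N-17 forms (Rx 7). N-17 and N-13 present → C-52 forms (Rx 9). [6 rule applications]
X-6 needs fewer.

X-6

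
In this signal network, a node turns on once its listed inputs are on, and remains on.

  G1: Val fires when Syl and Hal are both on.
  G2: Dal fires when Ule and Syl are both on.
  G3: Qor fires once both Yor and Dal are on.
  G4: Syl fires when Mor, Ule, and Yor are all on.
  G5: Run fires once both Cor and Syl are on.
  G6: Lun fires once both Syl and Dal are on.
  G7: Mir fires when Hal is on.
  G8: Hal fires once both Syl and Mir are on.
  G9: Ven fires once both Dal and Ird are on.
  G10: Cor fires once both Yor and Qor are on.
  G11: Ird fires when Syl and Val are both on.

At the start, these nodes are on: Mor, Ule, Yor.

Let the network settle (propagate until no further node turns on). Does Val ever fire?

Val would need Syl and Hal (G1), but Hal never turns on.

No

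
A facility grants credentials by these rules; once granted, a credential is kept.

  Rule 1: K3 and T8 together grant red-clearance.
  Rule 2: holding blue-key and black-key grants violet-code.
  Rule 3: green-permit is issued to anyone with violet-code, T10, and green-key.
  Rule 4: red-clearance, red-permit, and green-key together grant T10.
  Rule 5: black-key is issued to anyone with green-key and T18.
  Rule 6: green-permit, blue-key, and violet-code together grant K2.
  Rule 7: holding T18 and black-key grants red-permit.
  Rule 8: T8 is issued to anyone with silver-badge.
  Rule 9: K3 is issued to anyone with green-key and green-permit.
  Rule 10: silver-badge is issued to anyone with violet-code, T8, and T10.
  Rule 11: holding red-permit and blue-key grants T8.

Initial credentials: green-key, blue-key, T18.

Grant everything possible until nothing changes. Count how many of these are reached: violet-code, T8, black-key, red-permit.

4

Holding green-key and T18 grants black-key (Rule 5).
Holding T18 and black-key grants red-permit (Rule 7).
Holding blue-key and black-key grants violet-code (Rule 2).
Holding red-permit and blue-key grants T8 (Rule 11).
violet-code: reached.
T8: reached.
black-key: reached.
red-permit: reached.
All 4 are reached.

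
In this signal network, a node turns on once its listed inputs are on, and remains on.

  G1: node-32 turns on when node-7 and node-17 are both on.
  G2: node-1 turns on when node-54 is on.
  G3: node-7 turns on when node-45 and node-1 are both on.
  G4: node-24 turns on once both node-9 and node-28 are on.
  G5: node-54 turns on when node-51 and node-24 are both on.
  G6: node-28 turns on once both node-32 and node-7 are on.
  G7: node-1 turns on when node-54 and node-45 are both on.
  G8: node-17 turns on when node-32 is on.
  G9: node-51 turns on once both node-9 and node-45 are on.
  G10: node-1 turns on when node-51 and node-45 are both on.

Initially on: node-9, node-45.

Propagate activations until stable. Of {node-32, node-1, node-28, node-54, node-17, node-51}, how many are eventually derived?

G9: node-9 and node-45 on → node-51 on.
G10: node-51 and node-45 on → node-1 on.
node-32 would need node-7 and node-17 (G1), but node-17 never turns on.
node-1: reached.
node-28 would need node-32 and node-7 (G6), but node-32 never turns on.
node-54 would need node-51 and node-24 (G5), but node-24 never turns on.
node-17 would need node-32 (G8), but node-32 never turns on.
node-51: reached.
Reached: node-1 and node-51 — 2 of the 6.

2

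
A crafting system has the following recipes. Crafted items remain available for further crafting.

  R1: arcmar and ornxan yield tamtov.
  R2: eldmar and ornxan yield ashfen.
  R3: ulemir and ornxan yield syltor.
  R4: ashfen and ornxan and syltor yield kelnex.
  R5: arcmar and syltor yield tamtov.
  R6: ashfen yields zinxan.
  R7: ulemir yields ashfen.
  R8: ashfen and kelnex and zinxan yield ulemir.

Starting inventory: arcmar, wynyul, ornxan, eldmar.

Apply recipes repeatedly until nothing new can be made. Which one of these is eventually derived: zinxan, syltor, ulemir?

Using R2, eldmar and ornxan make ashfen.
ashfen → zinxan (R6).
ulemir would need ashfen, kelnex, and zinxan (R8), but kelnex is never obtained. syltor would need ulemir and ornxan (R3), but ulemir is never obtained.

zinxan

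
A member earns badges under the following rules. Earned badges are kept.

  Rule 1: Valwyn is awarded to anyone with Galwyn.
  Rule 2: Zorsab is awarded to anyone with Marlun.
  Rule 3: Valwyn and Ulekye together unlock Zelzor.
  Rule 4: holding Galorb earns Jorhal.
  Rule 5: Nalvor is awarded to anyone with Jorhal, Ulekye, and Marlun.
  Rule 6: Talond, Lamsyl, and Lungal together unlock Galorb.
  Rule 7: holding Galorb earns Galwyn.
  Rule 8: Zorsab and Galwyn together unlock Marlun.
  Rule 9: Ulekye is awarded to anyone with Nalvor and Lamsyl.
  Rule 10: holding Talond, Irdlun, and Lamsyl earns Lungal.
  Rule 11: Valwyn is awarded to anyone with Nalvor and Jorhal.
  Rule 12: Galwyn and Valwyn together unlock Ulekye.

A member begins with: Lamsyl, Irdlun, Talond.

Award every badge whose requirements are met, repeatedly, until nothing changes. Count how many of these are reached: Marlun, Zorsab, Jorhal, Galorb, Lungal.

3

With Talond, Irdlun, and Lamsyl, Lungal is earned (Rule 10).
With Talond, Lamsyl, and Lungal, Galorb is earned (Rule 6).
With Galorb, Jorhal is earned (Rule 4).
Marlun would need Zorsab and Galwyn (Rule 8), but Zorsab is never earned.
Zorsab would need Marlun (Rule 2), but Marlun is never earned.
Jorhal: reached.
Galorb: reached.
Lungal: reached.
Reached: Jorhal, Galorb, and Lungal — 3 of the 5.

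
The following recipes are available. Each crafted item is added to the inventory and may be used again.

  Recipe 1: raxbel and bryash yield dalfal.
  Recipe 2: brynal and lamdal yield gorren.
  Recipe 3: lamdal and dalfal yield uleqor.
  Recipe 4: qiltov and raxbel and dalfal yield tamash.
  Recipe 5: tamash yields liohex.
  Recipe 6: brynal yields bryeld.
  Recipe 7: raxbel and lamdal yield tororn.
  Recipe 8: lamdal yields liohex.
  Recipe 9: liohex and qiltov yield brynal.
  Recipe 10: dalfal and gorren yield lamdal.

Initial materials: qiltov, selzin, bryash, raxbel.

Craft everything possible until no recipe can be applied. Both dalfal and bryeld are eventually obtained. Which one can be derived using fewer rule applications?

dalfal: raxbel and bryash → dalfal (Recipe 1). [1 rule application]
bryeld: Using Recipe 1, raxbel and bryash make dalfal. Using Recipe 4, qiltov, raxbel, and dalfal make tamash. tamash → liohex (Recipe 5). Using Recipe 9, liohex and qiltov make brynal. brynal → bryeld (Recipe 6). [5 rule applications]
dalfal needs fewer.

dalfal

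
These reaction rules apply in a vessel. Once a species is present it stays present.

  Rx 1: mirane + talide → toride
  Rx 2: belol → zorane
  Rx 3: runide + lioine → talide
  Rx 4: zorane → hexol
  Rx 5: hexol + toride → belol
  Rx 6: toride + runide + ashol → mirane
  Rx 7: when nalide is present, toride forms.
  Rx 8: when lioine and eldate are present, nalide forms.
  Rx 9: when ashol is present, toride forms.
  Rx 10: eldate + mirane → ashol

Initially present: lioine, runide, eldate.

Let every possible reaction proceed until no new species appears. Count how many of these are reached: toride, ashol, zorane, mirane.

lioine and eldate present → nalide forms (Rx 8).
nalide present → toride forms (Rx 7).
toride: reached.
ashol would need eldate and mirane (Rx 10), but mirane never forms.
zorane would need belol (Rx 2), but belol never forms.
mirane would need toride, runide, and ashol (Rx 6), but ashol never forms.
Reached: toride — 1 of the 4.

1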